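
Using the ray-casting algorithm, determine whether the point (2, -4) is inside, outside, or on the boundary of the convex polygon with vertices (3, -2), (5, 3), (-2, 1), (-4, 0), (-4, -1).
The point (2, -4) lies strictly outside the polygon

Cast a horizontal ray to the right from the query point and count how many polygon edges it crosses (each edge strictly once or zero times, handled with the usual half-open convention). 
Parity of crossings → even ⇒ outside.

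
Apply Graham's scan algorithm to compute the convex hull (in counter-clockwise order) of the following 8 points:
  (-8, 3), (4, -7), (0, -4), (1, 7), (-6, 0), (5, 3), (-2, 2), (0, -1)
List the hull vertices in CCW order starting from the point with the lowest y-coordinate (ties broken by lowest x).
Hull (CCW) = [(4, -7), (5, 3), (1, 7), (-8, 3), (-6, 0)]

Graham scan procedure:
  1. Find the pivot p₀ = point with lowest y (tie → lowest x): (4, -7).
  2. Sort the remaining points by polar angle around p₀.
  3. Walk through sorted points, maintaining a stack; pop the top while the last three entries make a non-left turn (cross product ≤ 0).
  4. Final stack is the convex hull in CCW order: (4, -7), (5, 3), (1, 7), (-8, 3), (-6, 0).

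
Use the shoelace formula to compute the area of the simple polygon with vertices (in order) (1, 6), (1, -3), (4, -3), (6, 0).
Area = 27

Shoelace formula: Area = (1/2) |Σ_i (x_i · y_{i+1} − x_{i+1} · y_i)| (indices mod n). Compute each cross term:
  (1)(-3) − (1)(6) = -9
  (1)(-3) − (4)(-3) = 9
  (4)(0) − (6)(-3) = 18
  (6)(6) − (1)(0) = 36
Sum = 54, so (signed) Area = 54/2 = 27, |Area| = 27.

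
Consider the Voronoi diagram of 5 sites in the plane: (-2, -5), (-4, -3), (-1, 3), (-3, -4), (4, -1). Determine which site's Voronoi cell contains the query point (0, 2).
Nearest site = (-1, 3)

The Voronoi cell of site s contains exactly those query points closer to s than to any other site. Compute squared distances from q = (0, 2) to each site:
  (-1 − 0)² + (3 − 2)² = 2
  (4 − 0)² + (-1 − 2)² = 25
  (-4 − 0)² + (-3 − 2)² = 41
  (-3 − 0)² + (-4 − 2)² = 45
  (-2 − 0)² + (-5 − 2)² = 53
Minimum is attained by (-1, 3), so q lies in its Voronoi cell.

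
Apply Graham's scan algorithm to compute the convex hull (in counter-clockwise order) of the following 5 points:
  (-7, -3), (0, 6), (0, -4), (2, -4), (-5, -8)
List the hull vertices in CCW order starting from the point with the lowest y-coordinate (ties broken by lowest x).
Hull (CCW) = [(-5, -8), (2, -4), (0, 6), (-7, -3)]

Graham scan procedure:
  1. Find the pivot p₀ = point with lowest y (tie → lowest x): (-5, -8).
  2. Sort the remaining points by polar angle around p₀.
  3. Walk through sorted points, maintaining a stack; pop the top while the last three entries make a non-left turn (cross product ≤ 0).
  4. Final stack is the convex hull in CCW order: (-5, -8), (2, -4), (0, 6), (-7, -3).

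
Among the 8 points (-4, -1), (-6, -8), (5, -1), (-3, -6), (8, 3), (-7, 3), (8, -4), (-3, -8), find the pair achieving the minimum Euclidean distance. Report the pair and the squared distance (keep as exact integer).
Pair = ((-3, -6), (-3, -8)); squared distance = 4

Compute all C(8, 2) = 28 pairwise squared distances (x_i − x_j)² + (y_i − y_j)². The minimum is 4, attained by the pair ((-3, -6), (-3, -8)).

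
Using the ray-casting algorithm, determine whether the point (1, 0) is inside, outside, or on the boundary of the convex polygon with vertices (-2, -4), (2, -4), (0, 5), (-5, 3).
The point (1, 0) lies strictly inside the polygon

Cast a horizontal ray to the right from the query point and count how many polygon edges it crosses (each edge strictly once or zero times, handled with the usual half-open convention). 
Parity of crossings → odd ⇒ inside.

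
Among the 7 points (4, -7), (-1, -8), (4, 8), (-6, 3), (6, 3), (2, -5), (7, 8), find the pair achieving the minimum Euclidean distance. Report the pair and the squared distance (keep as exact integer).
Pair = ((4, -7), (2, -5)); squared distance = 8

Compute all C(7, 2) = 21 pairwise squared distances (x_i − x_j)² + (y_i − y_j)². The minimum is 8, attained by the pair ((4, -7), (2, -5)).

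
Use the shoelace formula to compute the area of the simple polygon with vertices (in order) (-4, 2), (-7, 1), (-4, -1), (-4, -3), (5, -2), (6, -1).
Area = 67/2

Shoelace formula: Area = (1/2) |Σ_i (x_i · y_{i+1} − x_{i+1} · y_i)| (indices mod n). Compute each cross term:
  (-4)(1) − (-7)(2) = 10
  (-7)(-1) − (-4)(1) = 11
  (-4)(-3) − (-4)(-1) = 8
  (-4)(-2) − (5)(-3) = 23
  (5)(-1) − (6)(-2) = 7
  (6)(2) − (-4)(-1) = 8
Sum = 67, so (signed) Area = 67/2 = 67/2, |Area| = 67/2.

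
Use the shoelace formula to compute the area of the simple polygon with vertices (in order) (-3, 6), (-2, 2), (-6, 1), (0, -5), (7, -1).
Area = 60

Shoelace formula: Area = (1/2) |Σ_i (x_i · y_{i+1} − x_{i+1} · y_i)| (indices mod n). Compute each cross term:
  (-3)(2) − (-2)(6) = 6
  (-2)(1) − (-6)(2) = 10
  (-6)(-5) − (0)(1) = 30
  (0)(-1) − (7)(-5) = 35
  (7)(6) − (-3)(-1) = 39
Sum = 120, so (signed) Area = 120/2 = 60, |Area| = 60.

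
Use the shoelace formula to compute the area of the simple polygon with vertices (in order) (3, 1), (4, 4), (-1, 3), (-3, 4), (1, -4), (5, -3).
Area = 34

Shoelace formula: Area = (1/2) |Σ_i (x_i · y_{i+1} − x_{i+1} · y_i)| (indices mod n). Compute each cross term:
  (3)(4) − (4)(1) = 8
  (4)(3) − (-1)(4) = 16
  (-1)(4) − (-3)(3) = 5
  (-3)(-4) − (1)(4) = 8
  (1)(-3) − (5)(-4) = 17
  (5)(1) − (3)(-3) = 14
Sum = 68, so (signed) Area = 68/2 = 34, |Area| = 34.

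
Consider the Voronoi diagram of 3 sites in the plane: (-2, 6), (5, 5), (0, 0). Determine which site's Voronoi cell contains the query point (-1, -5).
Nearest site = (0, 0)

The Voronoi cell of site s contains exactly those query points closer to s than to any other site. Compute squared distances from q = (-1, -5) to each site:
  (0 − -1)² + (0 − -5)² = 26
  (-2 − -1)² + (6 − -5)² = 122
  (5 − -1)² + (5 − -5)² = 136
Minimum is attained by (0, 0), so q lies in its Voronoi cell.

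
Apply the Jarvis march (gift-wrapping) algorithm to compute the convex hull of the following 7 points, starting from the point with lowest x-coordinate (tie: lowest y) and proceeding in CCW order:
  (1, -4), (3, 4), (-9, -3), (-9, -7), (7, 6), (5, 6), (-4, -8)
Hull (CCW) = [(-9, -7), (-4, -8), (1, -4), (7, 6), (5, 6), (-9, -3)]

Jarvis march: at each step, from the current hull vertex p, select the next vertex q as the point such that every other point lies strictly to the left of (or on) the directed line p → q. (Equivalently: for every other point r, the cross product (q − p) × (r − p) ≥ 0.)
Starting point (lowest x, tie lowest y): (-9, -7). Wrap until returning to start. Resulting hull: (-9, -7), (-4, -8), (1, -4), (7, 6), (5, 6), (-9, -3).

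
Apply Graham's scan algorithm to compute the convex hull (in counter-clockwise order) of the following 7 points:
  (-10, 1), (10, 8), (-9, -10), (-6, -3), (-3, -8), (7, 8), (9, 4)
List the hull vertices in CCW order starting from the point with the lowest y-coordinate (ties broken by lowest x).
Hull (CCW) = [(-9, -10), (-3, -8), (9, 4), (10, 8), (7, 8), (-10, 1)]

Graham scan procedure:
  1. Find the pivot p₀ = point with lowest y (tie → lowest x): (-9, -10).
  2. Sort the remaining points by polar angle around p₀.
  3. Walk through sorted points, maintaining a stack; pop the top while the last three entries make a non-left turn (cross product ≤ 0).
  4. Final stack is the convex hull in CCW order: (-9, -10), (-3, -8), (9, 4), (10, 8), (7, 8), (-10, 1).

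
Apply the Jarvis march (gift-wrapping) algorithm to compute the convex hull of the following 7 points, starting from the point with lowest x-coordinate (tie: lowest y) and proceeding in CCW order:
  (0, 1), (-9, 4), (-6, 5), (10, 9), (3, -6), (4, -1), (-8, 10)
Hull (CCW) = [(-9, 4), (3, -6), (10, 9), (-8, 10)]

Jarvis march: at each step, from the current hull vertex p, select the next vertex q as the point such that every other point lies strictly to the left of (or on) the directed line p → q. (Equivalently: for every other point r, the cross product (q − p) × (r − p) ≥ 0.)
Starting point (lowest x, tie lowest y): (-9, 4). Wrap until returning to start. Resulting hull: (-9, 4), (3, -6), (10, 9), (-8, 10).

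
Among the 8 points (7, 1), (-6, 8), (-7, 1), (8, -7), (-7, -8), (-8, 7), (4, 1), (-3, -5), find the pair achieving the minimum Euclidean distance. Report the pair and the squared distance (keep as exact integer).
Pair = ((-6, 8), (-8, 7)); squared distance = 5

Compute all C(8, 2) = 28 pairwise squared distances (x_i − x_j)² + (y_i − y_j)². The minimum is 5, attained by the pair ((-6, 8), (-8, 7)).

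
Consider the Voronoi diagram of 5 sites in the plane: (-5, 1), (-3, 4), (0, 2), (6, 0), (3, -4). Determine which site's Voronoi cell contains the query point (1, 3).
Nearest site = (0, 2)

The Voronoi cell of site s contains exactly those query points closer to s than to any other site. Compute squared distances from q = (1, 3) to each site:
  (0 − 1)² + (2 − 3)² = 2
  (-3 − 1)² + (4 − 3)² = 17
  (6 − 1)² + (0 − 3)² = 34
  (-5 − 1)² + (1 − 3)² = 40
  (3 − 1)² + (-4 − 3)² = 53
Minimum is attained by (0, 2), so q lies in its Voronoi cell.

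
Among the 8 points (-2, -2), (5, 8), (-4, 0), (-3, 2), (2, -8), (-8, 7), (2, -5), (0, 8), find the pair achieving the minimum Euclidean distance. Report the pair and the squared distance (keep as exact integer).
Pair = ((-4, 0), (-3, 2)); squared distance = 5

Compute all C(8, 2) = 28 pairwise squared distances (x_i − x_j)² + (y_i − y_j)². The minimum is 5, attained by the pair ((-4, 0), (-3, 2)).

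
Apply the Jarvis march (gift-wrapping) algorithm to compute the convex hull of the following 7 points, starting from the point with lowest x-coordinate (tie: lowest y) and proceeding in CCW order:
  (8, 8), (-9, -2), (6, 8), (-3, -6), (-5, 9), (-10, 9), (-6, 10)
Hull (CCW) = [(-10, 9), (-9, -2), (-3, -6), (8, 8), (-6, 10)]

Jarvis march: at each step, from the current hull vertex p, select the next vertex q as the point such that every other point lies strictly to the left of (or on) the directed line p → q. (Equivalently: for every other point r, the cross product (q − p) × (r − p) ≥ 0.)
Starting point (lowest x, tie lowest y): (-10, 9). Wrap until returning to start. Resulting hull: (-10, 9), (-9, -2), (-3, -6), (8, 8), (-6, 10).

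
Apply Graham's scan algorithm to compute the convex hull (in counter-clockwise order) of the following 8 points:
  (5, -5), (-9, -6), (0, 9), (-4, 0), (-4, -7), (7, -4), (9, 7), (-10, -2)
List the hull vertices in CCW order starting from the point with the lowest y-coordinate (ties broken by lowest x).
Hull (CCW) = [(-4, -7), (5, -5), (7, -4), (9, 7), (0, 9), (-10, -2), (-9, -6)]

Graham scan procedure:
  1. Find the pivot p₀ = point with lowest y (tie → lowest x): (-4, -7).
  2. Sort the remaining points by polar angle around p₀.
  3. Walk through sorted points, maintaining a stack; pop the top while the last three entries make a non-left turn (cross product ≤ 0).
  4. Final stack is the convex hull in CCW order: (-4, -7), (5, -5), (7, -4), (9, 7), (0, 9), (-10, -2), (-9, -6).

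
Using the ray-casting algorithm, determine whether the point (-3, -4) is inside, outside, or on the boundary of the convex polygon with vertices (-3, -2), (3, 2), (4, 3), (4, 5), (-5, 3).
The point (-3, -4) lies strictly outside the polygon

Cast a horizontal ray to the right from the query point and count how many polygon edges it crosses (each edge strictly once or zero times, handled with the usual half-open convention). 
Parity of crossings → even ⇒ outside.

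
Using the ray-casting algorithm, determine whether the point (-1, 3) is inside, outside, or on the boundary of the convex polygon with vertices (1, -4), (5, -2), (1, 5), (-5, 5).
The point (-1, 3) lies strictly inside the polygon

Cast a horizontal ray to the right from the query point and count how many polygon edges it crosses (each edge strictly once or zero times, handled with the usual half-open convention). 
Parity of crossings → odd ⇒ inside.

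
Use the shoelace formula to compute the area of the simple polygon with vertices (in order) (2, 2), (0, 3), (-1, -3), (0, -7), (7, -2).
Area = 83/2

Shoelace formula: Area = (1/2) |Σ_i (x_i · y_{i+1} − x_{i+1} · y_i)| (indices mod n). Compute each cross term:
  (2)(3) − (0)(2) = 6
  (0)(-3) − (-1)(3) = 3
  (-1)(-7) − (0)(-3) = 7
  (0)(-2) − (7)(-7) = 49
  (7)(2) − (2)(-2) = 18
Sum = 83, so (signed) Area = 83/2 = 83/2, |Area| = 83/2.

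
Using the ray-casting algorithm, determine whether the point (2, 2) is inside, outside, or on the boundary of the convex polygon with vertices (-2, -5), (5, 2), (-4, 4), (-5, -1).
The point (2, 2) lies strictly inside the polygon

Cast a horizontal ray to the right from the query point and count how many polygon edges it crosses (each edge strictly once or zero times, handled with the usual half-open convention). 
Parity of crossings → odd ⇒ inside.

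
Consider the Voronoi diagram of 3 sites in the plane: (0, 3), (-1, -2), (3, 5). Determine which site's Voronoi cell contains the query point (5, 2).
Nearest site = (3, 5)

The Voronoi cell of site s contains exactly those query points closer to s than to any other site. Compute squared distances from q = (5, 2) to each site:
  (3 − 5)² + (5 − 2)² = 13
  (0 − 5)² + (3 − 2)² = 26
  (-1 − 5)² + (-2 − 2)² = 52
Minimum is attained by (3, 5), so q lies in its Voronoi cell.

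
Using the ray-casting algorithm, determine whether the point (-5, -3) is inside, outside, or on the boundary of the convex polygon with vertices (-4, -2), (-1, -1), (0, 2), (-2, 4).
The point (-5, -3) lies strictly outside the polygon

Cast a horizontal ray to the right from the query point and count how many polygon edges it crosses (each edge strictly once or zero times, handled with the usual half-open convention). 
Parity of crossings → even ⇒ outside.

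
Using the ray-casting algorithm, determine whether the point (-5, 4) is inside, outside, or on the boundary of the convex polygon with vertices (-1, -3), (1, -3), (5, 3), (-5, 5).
The point (-5, 4) lies strictly outside the polygon

Cast a horizontal ray to the right from the query point and count how many polygon edges it crosses (each edge strictly once or zero times, handled with the usual half-open convention). 
Parity of crossings → even ⇒ outside.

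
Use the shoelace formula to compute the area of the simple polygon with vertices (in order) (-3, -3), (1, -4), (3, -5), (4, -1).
Area = 12

Shoelace formula: Area = (1/2) |Σ_i (x_i · y_{i+1} − x_{i+1} · y_i)| (indices mod n). Compute each cross term:
  (-3)(-4) − (1)(-3) = 15
  (1)(-5) − (3)(-4) = 7
  (3)(-1) − (4)(-5) = 17
  (4)(-3) − (-3)(-1) = -15
Sum = 24, so (signed) Area = 24/2 = 12, |Area| = 12.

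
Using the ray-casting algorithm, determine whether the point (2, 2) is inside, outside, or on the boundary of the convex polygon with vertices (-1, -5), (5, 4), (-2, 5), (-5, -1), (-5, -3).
The point (2, 2) lies strictly inside the polygon

Cast a horizontal ray to the right from the query point and count how many polygon edges it crosses (each edge strictly once or zero times, handled with the usual half-open convention). 
Parity of crossings → odd ⇒ inside.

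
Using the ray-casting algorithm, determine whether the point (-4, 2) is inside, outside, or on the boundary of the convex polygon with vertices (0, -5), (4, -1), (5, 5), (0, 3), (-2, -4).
The point (-4, 2) lies strictly outside the polygon

Cast a horizontal ray to the right from the query point and count how many polygon edges it crosses (each edge strictly once or zero times, handled with the usual half-open convention). 
Parity of crossings → even ⇒ outside.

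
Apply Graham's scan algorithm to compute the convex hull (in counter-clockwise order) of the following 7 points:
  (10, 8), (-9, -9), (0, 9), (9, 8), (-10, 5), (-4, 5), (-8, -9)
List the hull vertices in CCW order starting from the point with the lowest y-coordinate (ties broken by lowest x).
Hull (CCW) = [(-9, -9), (-8, -9), (10, 8), (0, 9), (-10, 5)]

Graham scan procedure:
  1. Find the pivot p₀ = point with lowest y (tie → lowest x): (-9, -9).
  2. Sort the remaining points by polar angle around p₀.
  3. Walk through sorted points, maintaining a stack; pop the top while the last three entries make a non-left turn (cross product ≤ 0).
  4. Final stack is the convex hull in CCW order: (-9, -9), (-8, -9), (10, 8), (0, 9), (-10, 5).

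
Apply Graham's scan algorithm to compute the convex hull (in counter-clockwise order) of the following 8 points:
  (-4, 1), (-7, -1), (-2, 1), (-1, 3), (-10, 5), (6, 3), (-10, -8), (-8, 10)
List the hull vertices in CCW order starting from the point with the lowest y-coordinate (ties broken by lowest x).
Hull (CCW) = [(-10, -8), (6, 3), (-8, 10), (-10, 5)]

Graham scan procedure:
  1. Find the pivot p₀ = point with lowest y (tie → lowest x): (-10, -8).
  2. Sort the remaining points by polar angle around p₀.
  3. Walk through sorted points, maintaining a stack; pop the top while the last three entries make a non-left turn (cross product ≤ 0).
  4. Final stack is the convex hull in CCW order: (-10, -8), (6, 3), (-8, 10), (-10, 5).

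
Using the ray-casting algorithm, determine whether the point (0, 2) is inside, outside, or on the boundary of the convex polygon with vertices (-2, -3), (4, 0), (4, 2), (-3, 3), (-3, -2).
The point (0, 2) lies strictly inside the polygon

Cast a horizontal ray to the right from the query point and count how many polygon edges it crosses (each edge strictly once or zero times, handled with the usual half-open convention). 
Parity of crossings → odd ⇒ inside.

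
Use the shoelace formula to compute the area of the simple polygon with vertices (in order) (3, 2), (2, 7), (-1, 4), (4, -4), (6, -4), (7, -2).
Area = 32

Shoelace formula: Area = (1/2) |Σ_i (x_i · y_{i+1} − x_{i+1} · y_i)| (indices mod n). Compute each cross term:
  (3)(7) − (2)(2) = 17
  (2)(4) − (-1)(7) = 15
  (-1)(-4) − (4)(4) = -12
  (4)(-4) − (6)(-4) = 8
  (6)(-2) − (7)(-4) = 16
  (7)(2) − (3)(-2) = 20
Sum = 64, so (signed) Area = 64/2 = 32, |Area| = 32.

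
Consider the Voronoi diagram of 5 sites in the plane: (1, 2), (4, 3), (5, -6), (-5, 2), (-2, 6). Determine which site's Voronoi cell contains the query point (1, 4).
Nearest site = (1, 2)

The Voronoi cell of site s contains exactly those query points closer to s than to any other site. Compute squared distances from q = (1, 4) to each site:
  (1 − 1)² + (2 − 4)² = 4
  (4 − 1)² + (3 − 4)² = 10
  (-2 − 1)² + (6 − 4)² = 13
  (-5 − 1)² + (2 − 4)² = 40
  (5 − 1)² + (-6 − 4)² = 116
Minimum is attained by (1, 2), so q lies in its Voronoi cell.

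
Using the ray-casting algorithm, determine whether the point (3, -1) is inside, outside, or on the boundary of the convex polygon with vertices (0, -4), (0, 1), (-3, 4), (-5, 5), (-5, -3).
The point (3, -1) lies strictly outside the polygon

Cast a horizontal ray to the right from the query point and count how many polygon edges it crosses (each edge strictly once or zero times, handled with the usual half-open convention). 
Parity of crossings → even ⇒ outside.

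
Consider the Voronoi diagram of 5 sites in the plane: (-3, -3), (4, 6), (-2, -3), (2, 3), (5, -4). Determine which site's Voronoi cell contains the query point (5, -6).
Nearest site = (5, -4)

The Voronoi cell of site s contains exactly those query points closer to s than to any other site. Compute squared distances from q = (5, -6) to each site:
  (5 − 5)² + (-4 − -6)² = 4
  (-2 − 5)² + (-3 − -6)² = 58
  (-3 − 5)² + (-3 − -6)² = 73
  (2 − 5)² + (3 − -6)² = 90
  (4 − 5)² + (6 − -6)² = 145
Minimum is attained by (5, -4), so q lies in its Voronoi cell.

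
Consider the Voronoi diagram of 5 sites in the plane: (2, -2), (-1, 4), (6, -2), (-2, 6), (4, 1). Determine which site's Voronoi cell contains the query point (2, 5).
Nearest site = (-1, 4)

The Voronoi cell of site s contains exactly those query points closer to s than to any other site. Compute squared distances from q = (2, 5) to each site:
  (-1 − 2)² + (4 − 5)² = 10
  (-2 − 2)² + (6 − 5)² = 17
  (4 − 2)² + (1 − 5)² = 20
  (2 − 2)² + (-2 − 5)² = 49
  (6 − 2)² + (-2 − 5)² = 65
Minimum is attained by (-1, 4), so q lies in its Voronoi cell.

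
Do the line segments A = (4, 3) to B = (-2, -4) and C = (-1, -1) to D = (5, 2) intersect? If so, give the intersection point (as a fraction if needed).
Yes; intersection at (7/4, 3/8) (t = 3/8 on AB, s = 11/24 on CD)

Parametrize AB as A + t(B − A) = (4 + -6 t, 3 + -7 t) and CD as C + s(D − C) = (-1 + 6 s, -1 + 3 s). Solve the linear system for (t, s). Determinant = -24 ≠ 0, so a unique intersection of the containing lines exists. Solution: t = 3/8, s = 11/24 — both in [0, 1], so the segments cross. Intersection point: (7/4, 3/8).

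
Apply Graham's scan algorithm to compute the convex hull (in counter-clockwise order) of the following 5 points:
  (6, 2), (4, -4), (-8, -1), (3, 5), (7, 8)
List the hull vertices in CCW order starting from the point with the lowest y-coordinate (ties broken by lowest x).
Hull (CCW) = [(4, -4), (6, 2), (7, 8), (-8, -1)]

Graham scan procedure:
  1. Find the pivot p₀ = point with lowest y (tie → lowest x): (4, -4).
  2. Sort the remaining points by polar angle around p₀.
  3. Walk through sorted points, maintaining a stack; pop the top while the last three entries make a non-left turn (cross product ≤ 0).
  4. Final stack is the convex hull in CCW order: (4, -4), (6, 2), (7, 8), (-8, -1).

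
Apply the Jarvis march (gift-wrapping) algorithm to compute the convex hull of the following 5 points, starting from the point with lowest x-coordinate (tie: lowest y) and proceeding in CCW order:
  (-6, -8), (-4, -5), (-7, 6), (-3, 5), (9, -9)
Hull (CCW) = [(-7, 6), (-6, -8), (9, -9), (-3, 5)]

Jarvis march: at each step, from the current hull vertex p, select the next vertex q as the point such that every other point lies strictly to the left of (or on) the directed line p → q. (Equivalently: for every other point r, the cross product (q − p) × (r − p) ≥ 0.)
Starting point (lowest x, tie lowest y): (-7, 6). Wrap until returning to start. Resulting hull: (-7, 6), (-6, -8), (9, -9), (-3, 5).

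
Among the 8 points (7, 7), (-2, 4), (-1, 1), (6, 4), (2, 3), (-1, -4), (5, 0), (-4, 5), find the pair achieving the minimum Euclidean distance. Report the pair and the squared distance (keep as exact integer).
Pair = ((-2, 4), (-4, 5)); squared distance = 5

Compute all C(8, 2) = 28 pairwise squared distances (x_i − x_j)² + (y_i − y_j)². The minimum is 5, attained by the pair ((-2, 4), (-4, 5)).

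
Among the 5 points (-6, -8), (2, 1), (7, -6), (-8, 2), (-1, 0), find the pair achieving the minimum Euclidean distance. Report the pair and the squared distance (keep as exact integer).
Pair = ((2, 1), (-1, 0)); squared distance = 10

Compute all C(5, 2) = 10 pairwise squared distances (x_i − x_j)² + (y_i − y_j)². The minimum is 10, attained by the pair ((2, 1), (-1, 0)).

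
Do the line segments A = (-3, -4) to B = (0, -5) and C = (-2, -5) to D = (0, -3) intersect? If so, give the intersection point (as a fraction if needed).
Yes; intersection at (-3/2, -9/2) (t = 1/2 on AB, s = 1/4 on CD)

Parametrize AB as A + t(B − A) = (-3 + 3 t, -4 + -1 t) and CD as C + s(D − C) = (-2 + 2 s, -5 + 2 s). Solve the linear system for (t, s). Determinant = -8 ≠ 0, so a unique intersection of the containing lines exists. Solution: t = 1/2, s = 1/4 — both in [0, 1], so the segments cross. Intersection point: (-3/2, -9/2).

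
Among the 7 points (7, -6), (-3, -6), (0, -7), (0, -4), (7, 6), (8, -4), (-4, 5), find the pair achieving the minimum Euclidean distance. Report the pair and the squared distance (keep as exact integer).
Pair = ((7, -6), (8, -4)); squared distance = 5

Compute all C(7, 2) = 21 pairwise squared distances (x_i − x_j)² + (y_i − y_j)². The minimum is 5, attained by the pair ((7, -6), (8, -4)).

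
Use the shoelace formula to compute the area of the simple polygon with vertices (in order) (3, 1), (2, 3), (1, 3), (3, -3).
Area = 5

Shoelace formula: Area = (1/2) |Σ_i (x_i · y_{i+1} − x_{i+1} · y_i)| (indices mod n). Compute each cross term:
  (3)(3) − (2)(1) = 7
  (2)(3) − (1)(3) = 3
  (1)(-3) − (3)(3) = -12
  (3)(1) − (3)(-3) = 12
Sum = 10, so (signed) Area = 10/2 = 5, |Area| = 5.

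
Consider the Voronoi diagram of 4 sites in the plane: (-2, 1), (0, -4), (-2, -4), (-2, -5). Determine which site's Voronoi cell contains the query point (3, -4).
Nearest site = (0, -4)

The Voronoi cell of site s contains exactly those query points closer to s than to any other site. Compute squared distances from q = (3, -4) to each site:
  (0 − 3)² + (-4 − -4)² = 9
  (-2 − 3)² + (-4 − -4)² = 25
  (-2 − 3)² + (-5 − -4)² = 26
  (-2 − 3)² + (1 − -4)² = 50
Minimum is attained by (0, -4), so q lies in its Voronoi cell.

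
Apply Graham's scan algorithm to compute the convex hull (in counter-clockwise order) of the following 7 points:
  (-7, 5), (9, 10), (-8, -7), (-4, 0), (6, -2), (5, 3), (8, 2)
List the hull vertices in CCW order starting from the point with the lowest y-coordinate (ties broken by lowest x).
Hull (CCW) = [(-8, -7), (6, -2), (8, 2), (9, 10), (-7, 5)]

Graham scan procedure:
  1. Find the pivot p₀ = point with lowest y (tie → lowest x): (-8, -7).
  2. Sort the remaining points by polar angle around p₀.
  3. Walk through sorted points, maintaining a stack; pop the top while the last three entries make a non-left turn (cross product ≤ 0).
  4. Final stack is the convex hull in CCW order: (-8, -7), (6, -2), (8, 2), (9, 10), (-7, 5).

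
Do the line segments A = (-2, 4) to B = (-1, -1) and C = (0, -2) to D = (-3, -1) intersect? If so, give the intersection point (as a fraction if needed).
No (intersection of containing lines falls outside at least one segment)

Parametrize and solve: t = 8/7, s = 2/7. At least one of these is outside [0, 1], so the segments do not intersect.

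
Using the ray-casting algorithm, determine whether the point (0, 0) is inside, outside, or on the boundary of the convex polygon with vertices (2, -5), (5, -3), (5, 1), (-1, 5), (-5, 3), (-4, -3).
The point (0, 0) lies strictly inside the polygon

Cast a horizontal ray to the right from the query point and count how many polygon edges it crosses (each edge strictly once or zero times, handled with the usual half-open convention). 
Parity of crossings → odd ⇒ inside.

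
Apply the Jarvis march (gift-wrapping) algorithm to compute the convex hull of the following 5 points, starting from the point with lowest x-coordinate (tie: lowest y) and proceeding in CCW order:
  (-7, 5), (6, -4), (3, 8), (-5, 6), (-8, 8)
Hull (CCW) = [(-8, 8), (-7, 5), (6, -4), (3, 8)]

Jarvis march: at each step, from the current hull vertex p, select the next vertex q as the point such that every other point lies strictly to the left of (or on) the directed line p → q. (Equivalently: for every other point r, the cross product (q − p) × (r − p) ≥ 0.)
Starting point (lowest x, tie lowest y): (-8, 8). Wrap until returning to start. Resulting hull: (-8, 8), (-7, 5), (6, -4), (3, 8).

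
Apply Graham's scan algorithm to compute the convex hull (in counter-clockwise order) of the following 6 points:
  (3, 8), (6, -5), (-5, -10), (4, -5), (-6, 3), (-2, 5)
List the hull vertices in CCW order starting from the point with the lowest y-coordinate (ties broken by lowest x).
Hull (CCW) = [(-5, -10), (6, -5), (3, 8), (-6, 3)]

Graham scan procedure:
  1. Find the pivot p₀ = point with lowest y (tie → lowest x): (-5, -10).
  2. Sort the remaining points by polar angle around p₀.
  3. Walk through sorted points, maintaining a stack; pop the top while the last three entries make a non-left turn (cross product ≤ 0).
  4. Final stack is the convex hull in CCW order: (-5, -10), (6, -5), (3, 8), (-6, 3).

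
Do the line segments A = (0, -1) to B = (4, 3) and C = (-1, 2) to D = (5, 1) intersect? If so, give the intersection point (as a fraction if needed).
Yes; intersection at (17/7, 10/7) (t = 17/28 on AB, s = 4/7 on CD)

Parametrize AB as A + t(B − A) = (0 + 4 t, -1 + 4 t) and CD as C + s(D − C) = (-1 + 6 s, 2 + -1 s). Solve the linear system for (t, s). Determinant = 28 ≠ 0, so a unique intersection of the containing lines exists. Solution: t = 17/28, s = 4/7 — both in [0, 1], so the segments cross. Intersection point: (17/7, 10/7).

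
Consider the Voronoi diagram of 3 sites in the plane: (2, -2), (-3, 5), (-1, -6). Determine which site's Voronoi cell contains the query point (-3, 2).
Nearest site = (-3, 5)

The Voronoi cell of site s contains exactly those query points closer to s than to any other site. Compute squared distances from q = (-3, 2) to each site:
  (-3 − -3)² + (5 − 2)² = 9
  (2 − -3)² + (-2 − 2)² = 41
  (-1 − -3)² + (-6 − 2)² = 68
Minimum is attained by (-3, 5), so q lies in its Voronoi cell.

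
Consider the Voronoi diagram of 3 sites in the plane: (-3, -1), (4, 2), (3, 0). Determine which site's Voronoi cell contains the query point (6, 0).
Nearest site = (4, 2)

The Voronoi cell of site s contains exactly those query points closer to s than to any other site. Compute squared distances from q = (6, 0) to each site:
  (4 − 6)² + (2 − 0)² = 8
  (3 − 6)² + (0 − 0)² = 9
  (-3 − 6)² + (-1 − 0)² = 82
Minimum is attained by (4, 2), so q lies in its Voronoi cell.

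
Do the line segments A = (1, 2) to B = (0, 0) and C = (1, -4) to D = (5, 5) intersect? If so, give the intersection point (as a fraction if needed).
No (intersection of containing lines falls outside at least one segment)

Parametrize and solve: t = -24, s = 6. At least one of these is outside [0, 1], so the segments do not intersect.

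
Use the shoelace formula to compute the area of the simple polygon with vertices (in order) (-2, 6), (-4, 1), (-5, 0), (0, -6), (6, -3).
Area = 123/2

Shoelace formula: Area = (1/2) |Σ_i (x_i · y_{i+1} − x_{i+1} · y_i)| (indices mod n). Compute each cross term:
  (-2)(1) − (-4)(6) = 22
  (-4)(0) − (-5)(1) = 5
  (-5)(-6) − (0)(0) = 30
  (0)(-3) − (6)(-6) = 36
  (6)(6) − (-2)(-3) = 30
Sum = 123, so (signed) Area = 123/2 = 123/2, |Area| = 123/2.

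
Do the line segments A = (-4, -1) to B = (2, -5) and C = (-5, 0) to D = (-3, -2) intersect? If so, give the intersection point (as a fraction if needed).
Yes; intersection at (-4, -1) (t = 0 on AB, s = 1/2 on CD)

Parametrize AB as A + t(B − A) = (-4 + 6 t, -1 + -4 t) and CD as C + s(D − C) = (-5 + 2 s, 0 + -2 s). Solve the linear system for (t, s). Determinant = 4 ≠ 0, so a unique intersection of the containing lines exists. Solution: t = 0, s = 1/2 — both in [0, 1], so the segments cross. Intersection point: (-4, -1).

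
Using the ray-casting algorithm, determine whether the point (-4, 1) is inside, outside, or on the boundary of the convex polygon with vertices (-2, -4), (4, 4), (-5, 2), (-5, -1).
The point (-4, 1) lies strictly inside the polygon

Cast a horizontal ray to the right from the query point and count how many polygon edges it crosses (each edge strictly once or zero times, handled with the usual half-open convention). 
Parity of crossings → odd ⇒ inside.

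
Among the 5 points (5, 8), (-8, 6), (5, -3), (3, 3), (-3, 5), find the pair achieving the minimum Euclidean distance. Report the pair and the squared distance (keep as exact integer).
Pair = ((-8, 6), (-3, 5)); squared distance = 26

Compute all C(5, 2) = 10 pairwise squared distances (x_i − x_j)² + (y_i − y_j)². The minimum is 26, attained by the pair ((-8, 6), (-3, 5)).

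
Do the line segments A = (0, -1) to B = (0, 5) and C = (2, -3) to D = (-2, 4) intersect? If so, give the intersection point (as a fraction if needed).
Yes; intersection at (0, 1/2) (t = 1/4 on AB, s = 1/2 on CD)

Parametrize AB as A + t(B − A) = (0 + 0 t, -1 + 6 t) and CD as C + s(D − C) = (2 + -4 s, -3 + 7 s). Solve the linear system for (t, s). Determinant = -24 ≠ 0, so a unique intersection of the containing lines exists. Solution: t = 1/4, s = 1/2 — both in [0, 1], so the segments cross. Intersection point: (0, 1/2).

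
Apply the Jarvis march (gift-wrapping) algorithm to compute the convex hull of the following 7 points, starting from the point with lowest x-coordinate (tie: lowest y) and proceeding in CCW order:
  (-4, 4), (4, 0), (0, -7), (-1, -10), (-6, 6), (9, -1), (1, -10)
Hull (CCW) = [(-6, 6), (-1, -10), (1, -10), (9, -1)]

Jarvis march: at each step, from the current hull vertex p, select the next vertex q as the point such that every other point lies strictly to the left of (or on) the directed line p → q. (Equivalently: for every other point r, the cross product (q − p) × (r − p) ≥ 0.)
Starting point (lowest x, tie lowest y): (-6, 6). Wrap until returning to start. Resulting hull: (-6, 6), (-1, -10), (1, -10), (9, -1).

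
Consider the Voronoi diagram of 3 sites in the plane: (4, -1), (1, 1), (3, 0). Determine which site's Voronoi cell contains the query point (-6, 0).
Nearest site = (1, 1)

The Voronoi cell of site s contains exactly those query points closer to s than to any other site. Compute squared distances from q = (-6, 0) to each site:
  (1 − -6)² + (1 − 0)² = 50
  (3 − -6)² + (0 − 0)² = 81
  (4 − -6)² + (-1 − 0)² = 101
Minimum is attained by (1, 1), so q lies in its Voronoi cell.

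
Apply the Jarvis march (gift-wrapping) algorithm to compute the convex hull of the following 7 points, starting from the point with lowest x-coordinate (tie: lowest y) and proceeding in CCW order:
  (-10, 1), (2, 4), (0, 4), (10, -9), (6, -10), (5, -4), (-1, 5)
Hull (CCW) = [(-10, 1), (6, -10), (10, -9), (2, 4), (-1, 5)]

Jarvis march: at each step, from the current hull vertex p, select the next vertex q as the point such that every other point lies strictly to the left of (or on) the directed line p → q. (Equivalently: for every other point r, the cross product (q − p) × (r − p) ≥ 0.)
Starting point (lowest x, tie lowest y): (-10, 1). Wrap until returning to start. Resulting hull: (-10, 1), (6, -10), (10, -9), (2, 4), (-1, 5).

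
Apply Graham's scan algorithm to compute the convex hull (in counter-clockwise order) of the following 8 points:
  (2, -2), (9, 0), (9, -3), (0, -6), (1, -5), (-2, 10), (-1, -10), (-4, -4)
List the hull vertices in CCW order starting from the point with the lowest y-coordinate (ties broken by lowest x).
Hull (CCW) = [(-1, -10), (9, -3), (9, 0), (-2, 10), (-4, -4)]

Graham scan procedure:
  1. Find the pivot p₀ = point with lowest y (tie → lowest x): (-1, -10).
  2. Sort the remaining points by polar angle around p₀.
  3. Walk through sorted points, maintaining a stack; pop the top while the last three entries make a non-left turn (cross product ≤ 0).
  4. Final stack is the convex hull in CCW order: (-1, -10), (9, -3), (9, 0), (-2, 10), (-4, -4).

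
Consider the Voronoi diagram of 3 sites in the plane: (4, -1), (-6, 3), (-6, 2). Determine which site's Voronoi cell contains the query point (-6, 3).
Nearest site = (-6, 3)

The Voronoi cell of site s contains exactly those query points closer to s than to any other site. Compute squared distances from q = (-6, 3) to each site:
  (-6 − -6)² + (3 − 3)² = 0
  (-6 − -6)² + (2 − 3)² = 1
  (4 − -6)² + (-1 − 3)² = 116
Minimum is attained by (-6, 3), so q lies in its Voronoi cell.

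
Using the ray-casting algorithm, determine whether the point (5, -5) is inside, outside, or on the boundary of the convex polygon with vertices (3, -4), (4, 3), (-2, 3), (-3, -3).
The point (5, -5) lies strictly outside the polygon

Cast a horizontal ray to the right from the query point and count how many polygon edges it crosses (each edge strictly once or zero times, handled with the usual half-open convention). 
Parity of crossings → even ⇒ outside.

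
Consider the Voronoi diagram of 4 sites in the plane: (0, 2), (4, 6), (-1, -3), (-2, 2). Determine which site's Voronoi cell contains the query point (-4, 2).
Nearest site = (-2, 2)

The Voronoi cell of site s contains exactly those query points closer to s than to any other site. Compute squared distances from q = (-4, 2) to each site:
  (-2 − -4)² + (2 − 2)² = 4
  (0 − -4)² + (2 − 2)² = 16
  (-1 − -4)² + (-3 − 2)² = 34
  (4 − -4)² + (6 − 2)² = 80
Minimum is attained by (-2, 2), so q lies in its Voronoi cell.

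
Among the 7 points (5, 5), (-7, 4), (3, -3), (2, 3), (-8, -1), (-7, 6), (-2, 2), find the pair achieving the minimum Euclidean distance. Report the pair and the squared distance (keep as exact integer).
Pair = ((-7, 4), (-7, 6)); squared distance = 4

Compute all C(7, 2) = 21 pairwise squared distances (x_i − x_j)² + (y_i − y_j)². The minimum is 4, attained by the pair ((-7, 4), (-7, 6)).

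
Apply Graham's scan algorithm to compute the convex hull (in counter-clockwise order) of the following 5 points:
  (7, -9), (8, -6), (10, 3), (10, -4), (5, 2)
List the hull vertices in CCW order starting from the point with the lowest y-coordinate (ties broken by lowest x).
Hull (CCW) = [(7, -9), (10, -4), (10, 3), (5, 2)]

Graham scan procedure:
  1. Find the pivot p₀ = point with lowest y (tie → lowest x): (7, -9).
  2. Sort the remaining points by polar angle around p₀.
  3. Walk through sorted points, maintaining a stack; pop the top while the last three entries make a non-left turn (cross product ≤ 0).
  4. Final stack is the convex hull in CCW order: (7, -9), (10, -4), (10, 3), (5, 2).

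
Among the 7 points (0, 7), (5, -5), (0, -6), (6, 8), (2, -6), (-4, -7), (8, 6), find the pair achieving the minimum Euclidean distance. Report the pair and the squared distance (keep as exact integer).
Pair = ((0, -6), (2, -6)); squared distance = 4

Compute all C(7, 2) = 21 pairwise squared distances (x_i − x_j)² + (y_i − y_j)². The minimum is 4, attained by the pair ((0, -6), (2, -6)).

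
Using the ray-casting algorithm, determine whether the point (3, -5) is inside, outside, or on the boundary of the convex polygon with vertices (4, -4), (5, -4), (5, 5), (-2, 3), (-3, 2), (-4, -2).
The point (3, -5) lies strictly outside the polygon

Cast a horizontal ray to the right from the query point and count how many polygon edges it crosses (each edge strictly once or zero times, handled with the usual half-open convention). 
Parity of crossings → even ⇒ outside.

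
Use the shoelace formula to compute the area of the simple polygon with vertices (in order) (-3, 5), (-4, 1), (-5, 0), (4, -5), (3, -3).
Area = 28

Shoelace formula: Area = (1/2) |Σ_i (x_i · y_{i+1} − x_{i+1} · y_i)| (indices mod n). Compute each cross term:
  (-3)(1) − (-4)(5) = 17
  (-4)(0) − (-5)(1) = 5
  (-5)(-5) − (4)(0) = 25
  (4)(-3) − (3)(-5) = 3
  (3)(5) − (-3)(-3) = 6
Sum = 56, so (signed) Area = 56/2 = 28, |Area| = 28.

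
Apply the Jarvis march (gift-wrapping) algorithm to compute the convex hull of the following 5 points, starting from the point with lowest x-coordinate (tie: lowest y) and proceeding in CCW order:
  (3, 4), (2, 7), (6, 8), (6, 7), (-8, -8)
Hull (CCW) = [(-8, -8), (6, 7), (6, 8), (2, 7)]

Jarvis march: at each step, from the current hull vertex p, select the next vertex q as the point such that every other point lies strictly to the left of (or on) the directed line p → q. (Equivalently: for every other point r, the cross product (q − p) × (r − p) ≥ 0.)
Starting point (lowest x, tie lowest y): (-8, -8). Wrap until returning to start. Resulting hull: (-8, -8), (6, 7), (6, 8), (2, 7).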